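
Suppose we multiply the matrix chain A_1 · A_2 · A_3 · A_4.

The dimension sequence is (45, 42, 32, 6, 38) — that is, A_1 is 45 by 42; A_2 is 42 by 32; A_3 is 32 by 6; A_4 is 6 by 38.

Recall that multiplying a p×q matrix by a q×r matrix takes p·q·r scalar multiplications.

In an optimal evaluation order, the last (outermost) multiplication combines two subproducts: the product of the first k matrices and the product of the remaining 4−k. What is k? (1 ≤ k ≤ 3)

3

Adjacent pairs: A_1A_2 = 45·42·32 = 60480; A_2A_3 = 42·32·6 = 8064; A_3A_4 = 32·6·38 = 7296.
Length 3: A_1..A_3: k=1: 0+8064+45·42·6=19404; k=2: 60480+0+45·32·6=69120 → min 19404 | A_2..A_4: k=2: 0+7296+42·32·38=58368; k=3: 8064+0+42·6·38=17640 → min 17640.
Top-level splits: k=1: (A_1..A_1)·(A_2..A_4) → 0+17640+45·42·38 = 89460; k=2: (A_1..A_2)·(A_3..A_4) → 60480+7296+45·32·38 = 122496; k=3: (A_1..A_3)·(A_4..A_4) → 19404+0+45·6·38 = 29664.
Best split is after A_3, i.e. k = 3.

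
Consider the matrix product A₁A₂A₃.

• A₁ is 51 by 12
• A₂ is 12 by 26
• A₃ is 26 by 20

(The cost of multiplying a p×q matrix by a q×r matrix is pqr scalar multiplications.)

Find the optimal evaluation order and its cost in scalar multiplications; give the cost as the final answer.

(A₁(A₂A₃)): cost 18480.
((A₁A₂)A₃): cost 42432.
Optimal: (A₁(A₂A₃)) with cost 18480.

18480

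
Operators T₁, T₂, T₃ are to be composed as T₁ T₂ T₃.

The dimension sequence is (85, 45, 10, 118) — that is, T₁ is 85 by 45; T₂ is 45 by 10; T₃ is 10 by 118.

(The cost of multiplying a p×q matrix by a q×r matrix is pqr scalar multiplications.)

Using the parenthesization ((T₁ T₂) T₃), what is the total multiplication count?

(T₁ T₂): 85×45 by 45×10 → 85×10, cost 85·45·10 = 38250
((T₁ T₂) T₃): 85×10 by 10×118 → 85×118, cost 85·10·118 = 100300; cumulative 138550
Total: 138550 scalar multiplications.

138550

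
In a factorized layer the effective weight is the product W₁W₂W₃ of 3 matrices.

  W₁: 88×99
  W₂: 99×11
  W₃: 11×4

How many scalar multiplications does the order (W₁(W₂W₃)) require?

39204

(W₂W₃): 99×11 by 11×4 → 99×4, cost 99·11·4 = 4356
(W₁(W₂W₃)): 88×99 by 99×4 → 88×4, cost 88·99·4 = 34848; cumulative 39204
Total: 39204 scalar multiplications.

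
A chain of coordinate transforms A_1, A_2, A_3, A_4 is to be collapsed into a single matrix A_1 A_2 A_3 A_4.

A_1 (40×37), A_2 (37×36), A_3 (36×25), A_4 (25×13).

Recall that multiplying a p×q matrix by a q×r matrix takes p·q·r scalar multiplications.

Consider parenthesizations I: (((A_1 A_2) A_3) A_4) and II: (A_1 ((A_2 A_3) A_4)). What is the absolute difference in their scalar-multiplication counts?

37715

Order I = (((A_1 A_2) A_3) A_4): (A_1 A_2): 40×37 by 37×36 → 40×36, cost 40·37·36 = 53280; ((A_1 A_2) A_3): 40×36 by 36×25 → 40×25, cost 40·36·25 = 36000; cumulative 89280; (((A_1 A_2) A_3) A_4): 40×25 by 25×13 → 40×13, cost 40·25·13 = 13000; cumulative 102280. Total 102280.
Order II = (A_1 ((A_2 A_3) A_4)): (A_2 A_3): 37×36 by 36×25 → 37×25, cost 37·36·25 = 33300; ((A_2 A_3) A_4): 37×25 by 25×13 → 37×13, cost 37·25·13 = 12025; cumulative 45325; (A_1 ((A_2 A_3) A_4)): 40×37 by 37×13 → 40×13, cost 40·37·13 = 19240; cumulative 64565. Total 64565.
Difference: |102280 − 64565| = 37715.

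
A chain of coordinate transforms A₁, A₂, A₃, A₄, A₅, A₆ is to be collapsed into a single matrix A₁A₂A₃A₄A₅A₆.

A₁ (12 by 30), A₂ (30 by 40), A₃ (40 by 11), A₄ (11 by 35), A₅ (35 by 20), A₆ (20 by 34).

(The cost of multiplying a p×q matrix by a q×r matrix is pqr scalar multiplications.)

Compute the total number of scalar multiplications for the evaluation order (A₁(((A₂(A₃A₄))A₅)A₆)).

111040

(A₃A₄): 40×11 by 11×35 → 40×35, cost 40·11·35 = 15400
(A₂(A₃A₄)): 30×40 by 40×35 → 30×35, cost 30·40·35 = 42000; cumulative 57400
((A₂(A₃A₄))A₅): 30×35 by 35×20 → 30×20, cost 30·35·20 = 21000; cumulative 78400
(((A₂(A₃A₄))A₅)A₆): 30×20 by 20×34 → 30×34, cost 30·20·34 = 20400; cumulative 98800
(A₁(((A₂(A₃A₄))A₅)A₆)): 12×30 by 30×34 → 12×34, cost 12·30·34 = 12240; cumulative 111040
Total: 111040 scalar multiplications.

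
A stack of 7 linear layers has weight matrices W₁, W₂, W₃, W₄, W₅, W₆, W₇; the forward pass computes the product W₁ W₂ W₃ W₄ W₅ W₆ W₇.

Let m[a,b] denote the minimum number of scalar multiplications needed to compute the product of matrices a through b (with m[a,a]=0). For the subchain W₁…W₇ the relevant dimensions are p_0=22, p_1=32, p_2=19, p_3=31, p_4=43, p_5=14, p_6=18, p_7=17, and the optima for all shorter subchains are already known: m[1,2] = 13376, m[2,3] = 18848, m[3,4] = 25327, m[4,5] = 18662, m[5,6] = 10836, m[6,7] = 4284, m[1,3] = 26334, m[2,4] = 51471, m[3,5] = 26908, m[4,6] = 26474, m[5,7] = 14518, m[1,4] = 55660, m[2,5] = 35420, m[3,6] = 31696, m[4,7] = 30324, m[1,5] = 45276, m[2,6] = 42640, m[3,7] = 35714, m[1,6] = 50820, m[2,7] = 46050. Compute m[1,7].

54796

m[1,7] = min over k∈[1,6] of m[1,k]+m[k+1,7]+p_{0}·p_k·p_{7}.
k=1: 0 + 46050 + 22·32·17 = 58018; k=2: 13376 + 35714 + 22·19·17 = 56196; k=3: 26334 + 30324 + 22·31·17 = 68252; k=4: 55660 + 14518 + 22·43·17 = 86260; k=5: 45276 + 4284 + 22·14·17 = 54796; k=6: 50820 + 0 + 22·18·17 = 57552.
Minimum: 54796 at k=5.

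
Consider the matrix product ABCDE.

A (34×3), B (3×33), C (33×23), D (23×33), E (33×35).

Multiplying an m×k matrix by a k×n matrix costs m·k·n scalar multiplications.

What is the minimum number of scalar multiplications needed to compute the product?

11589

Adjacent pairs: AB = 34·3·33 = 3366; BC = 3·33·23 = 2277; CD = 33·23·33 = 25047; DE = 23·33·35 = 26565.
Length 3: A..C: k=1: 0+2277+34·3·23=4623; k=2: 3366+0+34·33·23=29172 → min 4623 | B..D: k=2: 0+25047+3·33·33=28314; k=3: 2277+0+3·23·33=4554 → min 4554 | C..E: k=3: 0+26565+33·23·35=53130; k=4: 25047+0+33·33·35=63162 → min 53130.
Length 4: A..D: k=1: 0+4554+34·3·33=7920; k=2: 3366+25047+34·33·33=65439; k=3: 4623+0+34·23·33=30429 → min 7920 | B..E: k=2: 0+53130+3·33·35=56595; k=3: 2277+26565+3·23·35=31257; k=4: 4554+0+3·33·35=8019 → min 8019.
Length 5: A..E: k=1: 0+8019+34·3·35=11589; k=2: 3366+53130+34·33·35=95766; k=3: 4623+26565+34·23·35=58558; k=4: 7920+0+34·33·35=47190 → min 11589.
Optimal order: (A(((BC)D)E)) with cost 11589.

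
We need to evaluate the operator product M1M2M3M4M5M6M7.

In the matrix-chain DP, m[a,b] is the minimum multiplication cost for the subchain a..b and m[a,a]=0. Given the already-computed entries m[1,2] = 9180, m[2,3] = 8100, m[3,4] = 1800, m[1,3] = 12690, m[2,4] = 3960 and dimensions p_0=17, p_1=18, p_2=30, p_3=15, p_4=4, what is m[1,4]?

m[1,4] = min over k∈[1,3] of m[1,k]+m[k+1,4]+p_{0}·p_k·p_{4}.
k=1: 0 + 3960 + 17·18·4 = 5184; k=2: 9180 + 1800 + 17·30·4 = 13020; k=3: 12690 + 0 + 17·15·4 = 13710.
Minimum: 5184 at k=1.

5184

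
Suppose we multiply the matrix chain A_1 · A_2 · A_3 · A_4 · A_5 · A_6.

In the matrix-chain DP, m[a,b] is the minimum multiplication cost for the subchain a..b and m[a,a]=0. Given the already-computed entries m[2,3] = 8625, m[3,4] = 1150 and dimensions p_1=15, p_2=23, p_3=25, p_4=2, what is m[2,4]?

1840

m[2,4] = min over k∈[2,3] of m[2,k]+m[k+1,4]+p_{1}·p_k·p_{4}.
k=2: 0 + 1150 + 15·23·2 = 1840; k=3: 8625 + 0 + 15·25·2 = 9375.
Minimum: 1840 at k=2.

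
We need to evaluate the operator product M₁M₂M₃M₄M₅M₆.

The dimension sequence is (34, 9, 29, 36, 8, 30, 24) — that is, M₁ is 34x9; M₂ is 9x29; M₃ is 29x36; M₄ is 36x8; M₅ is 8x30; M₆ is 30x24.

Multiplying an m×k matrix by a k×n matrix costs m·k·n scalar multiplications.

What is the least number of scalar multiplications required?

Adjacent pairs: M₁M₂ = 34·9·29 = 8874; M₂M₃ = 9·29·36 = 9396; M₃M₄ = 29·36·8 = 8352; M₄M₅ = 36·8·30 = 8640; M₅M₆ = 8·30·24 = 5760.
Length 3: M₁..M₃: k=1: 0+9396+34·9·36=20412; k=2: 8874+0+34·29·36=44370 → min 20412 | M₂..M₄: k=2: 0+8352+9·29·8=10440; k=3: 9396+0+9·36·8=11988 → min 10440 | M₃..M₅: k=3: 0+8640+29·36·30=39960; k=4: 8352+0+29·8·30=15312 → min 15312 | M₄..M₆: k=4: 0+5760+36·8·24=12672; k=5: 8640+0+36·30·24=34560 → min 12672.
Length 4: M₁..M₄: k=1: 0+10440+34·9·8=12888; k=2: 8874+8352+34·29·8=25114; k=3: 20412+0+34·36·8=30204 → min 12888 | M₂..M₅: k=2: 0+15312+9·29·30=23142; k=3: 9396+8640+9·36·30=27756; k=4: 10440+0+9·8·30=12600 → min 12600 | M₃..M₆: k=3: 0+12672+29·36·24=37728; k=4: 8352+5760+29·8·24=19680; k=5: 15312+0+29·30·24=36192 → min 19680.
Length 5: M₁..M₅: k=1: 0+12600+34·9·30=21780; k=2: 8874+15312+34·29·30=53766; k=3: 20412+8640+34·36·30=65772; k=4: 12888+0+34·8·30=21048 → min 21048 | M₂..M₆: k=2: 0+19680+9·29·24=25944; k=3: 9396+12672+9·36·24=29844; k=4: 10440+5760+9·8·24=17928; k=5: 12600+0+9·30·24=19080 → min 17928.
Length 6: M₁..M₆: k=1: 0+17928+34·9·24=25272; k=2: 8874+19680+34·29·24=52218; k=3: 20412+12672+34·36·24=62460; k=4: 12888+5760+34·8·24=25176; k=5: 21048+0+34·30·24=45528 → min 25176.
Optimal order: ((M₁(M₂(M₃M₄)))(M₅M₆)) with cost 25176.

25176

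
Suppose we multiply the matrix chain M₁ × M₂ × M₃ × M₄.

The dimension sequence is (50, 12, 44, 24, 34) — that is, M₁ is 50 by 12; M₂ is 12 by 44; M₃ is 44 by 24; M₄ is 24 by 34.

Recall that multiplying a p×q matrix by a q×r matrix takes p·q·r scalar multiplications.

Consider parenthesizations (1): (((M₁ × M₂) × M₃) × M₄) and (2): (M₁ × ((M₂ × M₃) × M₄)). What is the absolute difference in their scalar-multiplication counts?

77136

Order (1) = (((M₁ × M₂) × M₃) × M₄): (M₁ × M₂): 50×12 by 12×44 → 50×44, cost 50·12·44 = 26400; ((M₁ × M₂) × M₃): 50×44 by 44×24 → 50×24, cost 50·44·24 = 52800; cumulative 79200; (((M₁ × M₂) × M₃) × M₄): 50×24 by 24×34 → 50×34, cost 50·24·34 = 40800; cumulative 120000. Total 120000.
Order (2) = (M₁ × ((M₂ × M₃) × M₄)): (M₂ × M₃): 12×44 by 44×24 → 12×24, cost 12·44·24 = 12672; ((M₂ × M₃) × M₄): 12×24 by 24×34 → 12×34, cost 12·24·34 = 9792; cumulative 22464; (M₁ × ((M₂ × M₃) × M₄)): 50×12 by 12×34 → 50×34, cost 50·12·34 = 20400; cumulative 42864. Total 42864.
Difference: |120000 − 42864| = 77136.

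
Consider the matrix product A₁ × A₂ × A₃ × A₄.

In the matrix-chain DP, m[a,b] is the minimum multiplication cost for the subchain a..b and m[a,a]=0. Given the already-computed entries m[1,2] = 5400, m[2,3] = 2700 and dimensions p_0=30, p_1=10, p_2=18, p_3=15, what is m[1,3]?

m[1,3] = min over k∈[1,2] of m[1,k]+m[k+1,3]+p_{0}·p_k·p_{3}.
k=1: 0 + 2700 + 30·10·15 = 7200; k=2: 5400 + 0 + 30·18·15 = 13500.
Minimum: 7200 at k=1.

7200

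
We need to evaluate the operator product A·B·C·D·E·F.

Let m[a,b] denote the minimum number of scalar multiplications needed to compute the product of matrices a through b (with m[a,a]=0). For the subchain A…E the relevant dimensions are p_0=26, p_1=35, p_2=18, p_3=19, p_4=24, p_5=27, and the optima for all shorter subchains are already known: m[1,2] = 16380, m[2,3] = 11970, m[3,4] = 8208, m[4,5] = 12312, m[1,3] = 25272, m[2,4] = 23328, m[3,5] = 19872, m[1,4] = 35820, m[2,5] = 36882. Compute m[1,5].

48888

m[1,5] = min over k∈[1,4] of m[1,k]+m[k+1,5]+p_{0}·p_k·p_{5}.
k=1: 0 + 36882 + 26·35·27 = 61452; k=2: 16380 + 19872 + 26·18·27 = 48888; k=3: 25272 + 12312 + 26·19·27 = 50922; k=4: 35820 + 0 + 26·24·27 = 52668.
Minimum: 48888 at k=2.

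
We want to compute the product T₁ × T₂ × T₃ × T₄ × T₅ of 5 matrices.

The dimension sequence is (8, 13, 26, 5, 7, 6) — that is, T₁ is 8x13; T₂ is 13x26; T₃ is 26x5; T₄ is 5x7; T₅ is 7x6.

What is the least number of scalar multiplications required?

2660

Adjacent pairs: T₁T₂ = 8·13·26 = 2704; T₂T₃ = 13·26·5 = 1690; T₃T₄ = 26·5·7 = 910; T₄T₅ = 5·7·6 = 210.
Length 3: T₁..T₃: k=1: 0+1690+8·13·5=2210; k=2: 2704+0+8·26·5=3744 → min 2210 | T₂..T₄: k=2: 0+910+13·26·7=3276; k=3: 1690+0+13·5·7=2145 → min 2145 | T₃..T₅: k=3: 0+210+26·5·6=990; k=4: 910+0+26·7·6=2002 → min 990.
Length 4: T₁..T₄: k=1: 0+2145+8·13·7=2873; k=2: 2704+910+8·26·7=5070; k=3: 2210+0+8·5·7=2490 → min 2490 | T₂..T₅: k=2: 0+990+13·26·6=3018; k=3: 1690+210+13·5·6=2290; k=4: 2145+0+13·7·6=2691 → min 2290.
Length 5: T₁..T₅: k=1: 0+2290+8·13·6=2914; k=2: 2704+990+8·26·6=4942; k=3: 2210+210+8·5·6=2660; k=4: 2490+0+8·7·6=2826 → min 2660.
Optimal order: ((T₁ × (T₂ × T₃)) × (T₄ × T₅)) with cost 2660.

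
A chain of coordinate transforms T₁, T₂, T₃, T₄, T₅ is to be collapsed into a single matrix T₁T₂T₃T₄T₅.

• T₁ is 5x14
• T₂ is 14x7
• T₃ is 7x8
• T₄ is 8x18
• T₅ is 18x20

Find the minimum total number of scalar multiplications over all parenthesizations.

Adjacent pairs: T₁T₂ = 5·14·7 = 490; T₂T₃ = 14·7·8 = 784; T₃T₄ = 7·8·18 = 1008; T₄T₅ = 8·18·20 = 2880.
Length 3: T₁..T₃: k=1: 0+784+5·14·8=1344; k=2: 490+0+5·7·8=770 → min 770 | T₂..T₄: k=2: 0+1008+14·7·18=2772; k=3: 784+0+14·8·18=2800 → min 2772 | T₃..T₅: k=3: 0+2880+7·8·20=4000; k=4: 1008+0+7·18·20=3528 → min 3528.
Length 4: T₁..T₄: k=1: 0+2772+5·14·18=4032; k=2: 490+1008+5·7·18=2128; k=3: 770+0+5·8·18=1490 → min 1490 | T₂..T₅: k=2: 0+3528+14·7·20=5488; k=3: 784+2880+14·8·20=5904; k=4: 2772+0+14·18·20=7812 → min 5488.
Length 5: T₁..T₅: k=1: 0+5488+5·14·20=6888; k=2: 490+3528+5·7·20=4718; k=3: 770+2880+5·8·20=4450; k=4: 1490+0+5·18·20=3290 → min 3290.
Optimal order: ((((T₁T₂)T₃)T₄)T₅) with cost 3290.

3290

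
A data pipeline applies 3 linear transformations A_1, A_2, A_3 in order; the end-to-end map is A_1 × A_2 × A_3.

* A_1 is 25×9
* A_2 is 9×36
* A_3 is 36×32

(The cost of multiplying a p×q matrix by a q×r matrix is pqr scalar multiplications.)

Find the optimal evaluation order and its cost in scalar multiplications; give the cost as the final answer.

17568

(A_1 × (A_2 × A_3)): cost 17568.
((A_1 × A_2) × A_3): cost 36900.
Optimal: (A_1 × (A_2 × A_3)) with cost 17568.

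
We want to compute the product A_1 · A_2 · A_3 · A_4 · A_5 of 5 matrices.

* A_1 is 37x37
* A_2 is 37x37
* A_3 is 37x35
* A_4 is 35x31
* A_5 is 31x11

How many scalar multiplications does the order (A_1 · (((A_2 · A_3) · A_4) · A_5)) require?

(A_2 · A_3): 37×37 by 37×35 → 37×35, cost 37·37·35 = 47915
((A_2 · A_3) · A_4): 37×35 by 35×31 → 37×31, cost 37·35·31 = 40145; cumulative 88060
(((A_2 · A_3) · A_4) · A_5): 37×31 by 31×11 → 37×11, cost 37·31·11 = 12617; cumulative 100677
(A_1 · (((A_2 · A_3) · A_4) · A_5)): 37×37 by 37×11 → 37×11, cost 37·37·11 = 15059; cumulative 115736
Total: 115736 scalar multiplications.

115736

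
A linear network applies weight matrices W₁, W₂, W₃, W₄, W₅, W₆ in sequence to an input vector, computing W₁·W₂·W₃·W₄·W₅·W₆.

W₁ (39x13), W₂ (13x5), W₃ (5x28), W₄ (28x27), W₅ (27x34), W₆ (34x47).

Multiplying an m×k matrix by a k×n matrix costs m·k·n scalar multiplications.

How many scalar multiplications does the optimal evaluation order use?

Adjacent pairs: W₁W₂ = 39·13·5 = 2535; W₂W₃ = 13·5·28 = 1820; W₃W₄ = 5·28·27 = 3780; W₄W₅ = 28·27·34 = 25704; W₅W₆ = 27·34·47 = 43146.
Length 3: W₁..W₃: k=1: 0+1820+39·13·28=16016; k=2: 2535+0+39·5·28=7995 → min 7995 | W₂..W₄: k=2: 0+3780+13·5·27=5535; k=3: 1820+0+13·28·27=11648 → min 5535 | W₃..W₅: k=3: 0+25704+5·28·34=30464; k=4: 3780+0+5·27·34=8370 → min 8370 | W₄..W₆: k=4: 0+43146+28·27·47=78678; k=5: 25704+0+28·34·47=70448 → min 70448.
Length 4: W₁..W₄: k=1: 0+5535+39·13·27=19224; k=2: 2535+3780+39·5·27=11580; k=3: 7995+0+39·28·27=37479 → min 11580 | W₂..W₅: k=2: 0+8370+13·5·34=10580; k=3: 1820+25704+13·28·34=39900; k=4: 5535+0+13·27·34=17469 → min 10580 | W₃..W₆: k=3: 0+70448+5·28·47=77028; k=4: 3780+43146+5·27·47=53271; k=5: 8370+0+5·34·47=16360 → min 16360.
Length 5: W₁..W₅: k=1: 0+10580+39·13·34=27818; k=2: 2535+8370+39·5·34=17535; k=3: 7995+25704+39·28·34=70827; k=4: 11580+0+39·27·34=47382 → min 17535 | W₂..W₆: k=2: 0+16360+13·5·47=19415; k=3: 1820+70448+13·28·47=89376; k=4: 5535+43146+13·27·47=65178; k=5: 10580+0+13·34·47=31354 → min 19415.
Length 6: W₁..W₆: k=1: 0+19415+39·13·47=43244; k=2: 2535+16360+39·5·47=28060; k=3: 7995+70448+39·28·47=129767; k=4: 11580+43146+39·27·47=104217; k=5: 17535+0+39·34·47=79857 → min 28060.
Optimal order: ((W₁·W₂)·(((W₃·W₄)·W₅)·W₆)) with cost 28060.

28060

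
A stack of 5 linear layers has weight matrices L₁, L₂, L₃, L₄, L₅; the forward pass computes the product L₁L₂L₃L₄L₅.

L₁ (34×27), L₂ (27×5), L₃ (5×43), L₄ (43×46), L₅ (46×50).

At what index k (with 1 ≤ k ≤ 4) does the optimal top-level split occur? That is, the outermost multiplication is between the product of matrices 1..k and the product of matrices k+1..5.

2

Adjacent pairs: L₁L₂ = 34·27·5 = 4590; L₂L₃ = 27·5·43 = 5805; L₃L₄ = 5·43·46 = 9890; L₄L₅ = 43·46·50 = 98900.
Length 3: L₁..L₃: k=1: 0+5805+34·27·43=45279; k=2: 4590+0+34·5·43=11900 → min 11900 | L₂..L₄: k=2: 0+9890+27·5·46=16100; k=3: 5805+0+27·43·46=59211 → min 16100 | L₃..L₅: k=3: 0+98900+5·43·50=109650; k=4: 9890+0+5·46·50=21390 → min 21390.
Length 4: L₁..L₄: k=1: 0+16100+34·27·46=58328; k=2: 4590+9890+34·5·46=22300; k=3: 11900+0+34·43·46=79152 → min 22300 | L₂..L₅: k=2: 0+21390+27·5·50=28140; k=3: 5805+98900+27·43·50=162755; k=4: 16100+0+27·46·50=78200 → min 28140.
Top-level splits: k=1: (L₁..L₁)·(L₂..L₅) → 0+28140+34·27·50 = 74040; k=2: (L₁..L₂)·(L₃..L₅) → 4590+21390+34·5·50 = 34480; k=3: (L₁..L₃)·(L₄..L₅) → 11900+98900+34·43·50 = 183900; k=4: (L₁..L₄)·(L₅..L₅) → 22300+0+34·46·50 = 100500.
Best split is after L₂, i.e. k = 2.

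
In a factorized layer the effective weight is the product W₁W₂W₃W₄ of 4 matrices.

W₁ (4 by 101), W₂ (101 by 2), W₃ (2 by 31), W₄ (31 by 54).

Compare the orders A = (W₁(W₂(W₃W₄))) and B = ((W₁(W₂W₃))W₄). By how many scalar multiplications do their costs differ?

Order A = (W₁(W₂(W₃W₄))): (W₃W₄): 2×31 by 31×54 → 2×54, cost 2·31·54 = 3348; (W₂(W₃W₄)): 101×2 by 2×54 → 101×54, cost 101·2·54 = 10908; cumulative 14256; (W₁(W₂(W₃W₄))): 4×101 by 101×54 → 4×54, cost 4·101·54 = 21816; cumulative 36072. Total 36072.
Order B = ((W₁(W₂W₃))W₄): (W₂W₃): 101×2 by 2×31 → 101×31, cost 101·2·31 = 6262; (W₁(W₂W₃)): 4×101 by 101×31 → 4×31, cost 4·101·31 = 12524; cumulative 18786; ((W₁(W₂W₃))W₄): 4×31 by 31×54 → 4×54, cost 4·31·54 = 6696; cumulative 25482. Total 25482.
Difference: |36072 − 25482| = 10590.

10590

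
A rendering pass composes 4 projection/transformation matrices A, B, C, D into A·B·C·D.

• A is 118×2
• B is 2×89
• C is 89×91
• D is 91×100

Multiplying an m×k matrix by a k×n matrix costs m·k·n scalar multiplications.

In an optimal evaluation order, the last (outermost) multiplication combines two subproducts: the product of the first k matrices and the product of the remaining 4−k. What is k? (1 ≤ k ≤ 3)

1

Adjacent pairs: AB = 118·2·89 = 21004; BC = 2·89·91 = 16198; CD = 89·91·100 = 809900.
Length 3: A..C: k=1: 0+16198+118·2·91=37674; k=2: 21004+0+118·89·91=976686 → min 37674 | B..D: k=2: 0+809900+2·89·100=827700; k=3: 16198+0+2·91·100=34398 → min 34398.
Top-level splits: k=1: (A..A)·(B..D) → 0+34398+118·2·100 = 57998; k=2: (A..B)·(C..D) → 21004+809900+118·89·100 = 1881104; k=3: (A..C)·(D..D) → 37674+0+118·91·100 = 1111474.
Best split is after A, i.e. k = 1.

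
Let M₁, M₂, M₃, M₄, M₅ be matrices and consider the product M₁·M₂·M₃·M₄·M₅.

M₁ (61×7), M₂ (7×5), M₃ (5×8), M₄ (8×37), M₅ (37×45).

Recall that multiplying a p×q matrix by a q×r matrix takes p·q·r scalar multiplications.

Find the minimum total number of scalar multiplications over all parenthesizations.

25665

Adjacent pairs: M₁M₂ = 61·7·5 = 2135; M₂M₃ = 7·5·8 = 280; M₃M₄ = 5·8·37 = 1480; M₄M₅ = 8·37·45 = 13320.
Length 3: M₁..M₃: k=1: 0+280+61·7·8=3696; k=2: 2135+0+61·5·8=4575 → min 3696 | M₂..M₄: k=2: 0+1480+7·5·37=2775; k=3: 280+0+7·8·37=2352 → min 2352 | M₃..M₅: k=3: 0+13320+5·8·45=15120; k=4: 1480+0+5·37·45=9805 → min 9805.
Length 4: M₁..M₄: k=1: 0+2352+61·7·37=18151; k=2: 2135+1480+61·5·37=14900; k=3: 3696+0+61·8·37=21752 → min 14900 | M₂..M₅: k=2: 0+9805+7·5·45=11380; k=3: 280+13320+7·8·45=16120; k=4: 2352+0+7·37·45=14007 → min 11380.
Length 5: M₁..M₅: k=1: 0+11380+61·7·45=30595; k=2: 2135+9805+61·5·45=25665; k=3: 3696+13320+61·8·45=38976; k=4: 14900+0+61·37·45=116465 → min 25665.
Optimal order: ((M₁·M₂)·((M₃·M₄)·M₅)) with cost 25665.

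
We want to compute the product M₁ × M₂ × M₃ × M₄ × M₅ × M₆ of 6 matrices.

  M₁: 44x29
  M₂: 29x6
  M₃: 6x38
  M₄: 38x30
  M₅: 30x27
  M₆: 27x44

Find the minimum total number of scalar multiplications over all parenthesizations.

38100

Adjacent pairs: M₁M₂ = 44·29·6 = 7656; M₂M₃ = 29·6·38 = 6612; M₃M₄ = 6·38·30 = 6840; M₄M₅ = 38·30·27 = 30780; M₅M₆ = 30·27·44 = 35640.
Length 3: M₁..M₃: k=1: 0+6612+44·29·38=55100; k=2: 7656+0+44·6·38=17688 → min 17688 | M₂..M₄: k=2: 0+6840+29·6·30=12060; k=3: 6612+0+29·38·30=39672 → min 12060 | M₃..M₅: k=3: 0+30780+6·38·27=36936; k=4: 6840+0+6·30·27=11700 → min 11700 | M₄..M₆: k=4: 0+35640+38·30·44=85800; k=5: 30780+0+38·27·44=75924 → min 75924.
Length 4: M₁..M₄: k=1: 0+12060+44·29·30=50340; k=2: 7656+6840+44·6·30=22416; k=3: 17688+0+44·38·30=67848 → min 22416 | M₂..M₅: k=2: 0+11700+29·6·27=16398; k=3: 6612+30780+29·38·27=67146; k=4: 12060+0+29·30·27=35550 → min 16398 | M₃..M₆: k=3: 0+75924+6·38·44=85956; k=4: 6840+35640+6·30·44=50400; k=5: 11700+0+6·27·44=18828 → min 18828.
Length 5: M₁..M₅: k=1: 0+16398+44·29·27=50850; k=2: 7656+11700+44·6·27=26484; k=3: 17688+30780+44·38·27=93612; k=4: 22416+0+44·30·27=58056 → min 26484 | M₂..M₆: k=2: 0+18828+29·6·44=26484; k=3: 6612+75924+29·38·44=131024; k=4: 12060+35640+29·30·44=85980; k=5: 16398+0+29·27·44=50850 → min 26484.
Length 6: M₁..M₆: k=1: 0+26484+44·29·44=82628; k=2: 7656+18828+44·6·44=38100; k=3: 17688+75924+44·38·44=167180; k=4: 22416+35640+44·30·44=116136; k=5: 26484+0+44·27·44=78756 → min 38100.
Optimal order: ((M₁ × M₂) × (((M₃ × M₄) × M₅) × M₆)) with cost 38100.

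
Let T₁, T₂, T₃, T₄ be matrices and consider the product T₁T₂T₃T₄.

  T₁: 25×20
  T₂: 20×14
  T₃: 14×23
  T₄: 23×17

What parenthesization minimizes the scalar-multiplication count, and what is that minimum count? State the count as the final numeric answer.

Adjacent pairs: T₁T₂ = 25·20·14 = 7000; T₂T₃ = 20·14·23 = 6440; T₃T₄ = 14·23·17 = 5474.
Length 3: T₁..T₃: k=1: 0+6440+25·20·23=17940; k=2: 7000+0+25·14·23=15050 → min 15050 | T₂..T₄: k=2: 0+5474+20·14·17=10234; k=3: 6440+0+20·23·17=14260 → min 10234.
Length 4: T₁..T₄: k=1: 0+10234+25·20·17=18734; k=2: 7000+5474+25·14·17=18424; k=3: 15050+0+25·23·17=24825 → min 18424.
Optimal parenthesization: ((T₁T₂)(T₃T₄)) with cost 18424.

18424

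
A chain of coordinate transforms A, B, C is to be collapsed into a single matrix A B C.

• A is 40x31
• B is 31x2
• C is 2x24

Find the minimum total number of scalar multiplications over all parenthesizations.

Order (A (B C)): (B C): 31×2 by 2×24 → 31×24, cost 31·2·24 = 1488; (A (B C)): 40×31 by 31×24 → 40×24, cost 40·31·24 = 29760; cumulative 31248. Total 31248.
Order ((A B) C): (A B): 40×31 by 31×2 → 40×2, cost 40·31·2 = 2480; ((A B) C): 40×2 by 2×24 → 40×24, cost 40·2·24 = 1920; cumulative 4400. Total 4400.
Minimum: 4400.

4400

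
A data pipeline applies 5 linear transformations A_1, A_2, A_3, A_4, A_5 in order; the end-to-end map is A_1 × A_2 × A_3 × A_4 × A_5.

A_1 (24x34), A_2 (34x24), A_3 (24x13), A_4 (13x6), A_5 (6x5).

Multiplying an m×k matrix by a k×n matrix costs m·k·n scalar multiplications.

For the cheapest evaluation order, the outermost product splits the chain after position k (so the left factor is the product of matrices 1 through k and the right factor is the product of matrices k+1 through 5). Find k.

Adjacent pairs: A_1A_2 = 24·34·24 = 19584; A_2A_3 = 34·24·13 = 10608; A_3A_4 = 24·13·6 = 1872; A_4A_5 = 13·6·5 = 390.
Length 3: A_1..A_3: k=1: 0+10608+24·34·13=21216; k=2: 19584+0+24·24·13=27072 → min 21216 | A_2..A_4: k=2: 0+1872+34·24·6=6768; k=3: 10608+0+34·13·6=13260 → min 6768 | A_3..A_5: k=3: 0+390+24·13·5=1950; k=4: 1872+0+24·6·5=2592 → min 1950.
Length 4: A_1..A_4: k=1: 0+6768+24·34·6=11664; k=2: 19584+1872+24·24·6=24912; k=3: 21216+0+24·13·6=23088 → min 11664 | A_2..A_5: k=2: 0+1950+34·24·5=6030; k=3: 10608+390+34·13·5=13208; k=4: 6768+0+34·6·5=7788 → min 6030.
Top-level splits: k=1: (A_1..A_1)·(A_2..A_5) → 0+6030+24·34·5 = 10110; k=2: (A_1..A_2)·(A_3..A_5) → 19584+1950+24·24·5 = 24414; k=3: (A_1..A_3)·(A_4..A_5) → 21216+390+24·13·5 = 23166; k=4: (A_1..A_4)·(A_5..A_5) → 11664+0+24·6·5 = 12384.
Best split is after A_1, i.e. k = 1.

1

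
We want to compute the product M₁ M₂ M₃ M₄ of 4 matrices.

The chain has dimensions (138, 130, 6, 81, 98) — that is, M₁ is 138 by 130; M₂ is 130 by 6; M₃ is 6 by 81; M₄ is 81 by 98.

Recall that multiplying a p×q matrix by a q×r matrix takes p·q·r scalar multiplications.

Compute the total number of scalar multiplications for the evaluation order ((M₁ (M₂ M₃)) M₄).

2611764

(M₂ M₃): 130×6 by 6×81 → 130×81, cost 130·6·81 = 63180
(M₁ (M₂ M₃)): 138×130 by 130×81 → 138×81, cost 138·130·81 = 1453140; cumulative 1516320
((M₁ (M₂ M₃)) M₄): 138×81 by 81×98 → 138×98, cost 138·81·98 = 1095444; cumulative 2611764
Total: 2611764 scalar multiplications.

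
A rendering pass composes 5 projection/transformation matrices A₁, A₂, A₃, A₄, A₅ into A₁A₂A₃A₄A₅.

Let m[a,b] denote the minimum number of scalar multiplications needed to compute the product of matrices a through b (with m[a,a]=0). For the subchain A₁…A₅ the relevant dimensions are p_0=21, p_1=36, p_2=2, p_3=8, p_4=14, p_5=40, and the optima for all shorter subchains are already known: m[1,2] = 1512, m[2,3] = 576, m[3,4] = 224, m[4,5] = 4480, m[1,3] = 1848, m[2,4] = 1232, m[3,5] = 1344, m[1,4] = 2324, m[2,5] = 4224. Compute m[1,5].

4536

m[1,5] = min over k∈[1,4] of m[1,k]+m[k+1,5]+p_{0}·p_k·p_{5}.
k=1: 0 + 4224 + 21·36·40 = 34464; k=2: 1512 + 1344 + 21·2·40 = 4536; k=3: 1848 + 4480 + 21·8·40 = 13048; k=4: 2324 + 0 + 21·14·40 = 14084.
Minimum: 4536 at k=2.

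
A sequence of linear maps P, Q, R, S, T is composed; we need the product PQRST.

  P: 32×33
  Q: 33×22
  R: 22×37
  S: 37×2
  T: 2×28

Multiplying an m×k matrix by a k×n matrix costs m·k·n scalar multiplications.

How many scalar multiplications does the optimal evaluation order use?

6984

Adjacent pairs: PQ = 32·33·22 = 23232; QR = 33·22·37 = 26862; RS = 22·37·2 = 1628; ST = 37·2·28 = 2072.
Length 3: P..R: k=1: 0+26862+32·33·37=65934; k=2: 23232+0+32·22·37=49280 → min 49280 | Q..S: k=2: 0+1628+33·22·2=3080; k=3: 26862+0+33·37·2=29304 → min 3080 | R..T: k=3: 0+2072+22·37·28=24864; k=4: 1628+0+22·2·28=2860 → min 2860.
Length 4: P..S: k=1: 0+3080+32·33·2=5192; k=2: 23232+1628+32·22·2=26268; k=3: 49280+0+32·37·2=51648 → min 5192 | Q..T: k=2: 0+2860+33·22·28=23188; k=3: 26862+2072+33·37·28=63122; k=4: 3080+0+33·2·28=4928 → min 4928.
Length 5: P..T: k=1: 0+4928+32·33·28=34496; k=2: 23232+2860+32·22·28=45804; k=3: 49280+2072+32·37·28=84504; k=4: 5192+0+32·2·28=6984 → min 6984.
Optimal order: ((P(Q(RS)))T) with cost 6984.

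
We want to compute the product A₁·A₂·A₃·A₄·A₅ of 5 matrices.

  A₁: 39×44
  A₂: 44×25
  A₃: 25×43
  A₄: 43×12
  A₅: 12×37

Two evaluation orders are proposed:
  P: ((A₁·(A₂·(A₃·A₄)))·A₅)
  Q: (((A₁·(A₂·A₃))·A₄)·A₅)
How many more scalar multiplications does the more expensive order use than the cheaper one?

Order P = ((A₁·(A₂·(A₃·A₄)))·A₅): (A₃·A₄): 25×43 by 43×12 → 25×12, cost 25·43·12 = 12900; (A₂·(A₃·A₄)): 44×25 by 25×12 → 44×12, cost 44·25·12 = 13200; cumulative 26100; (A₁·(A₂·(A₃·A₄))): 39×44 by 44×12 → 39×12, cost 39·44·12 = 20592; cumulative 46692; ((A₁·(A₂·(A₃·A₄)))·A₅): 39×12 by 12×37 → 39×37, cost 39·12·37 = 17316; cumulative 64008. Total 64008.
Order Q = (((A₁·(A₂·A₃))·A₄)·A₅): (A₂·A₃): 44×25 by 25×43 → 44×43, cost 44·25·43 = 47300; (A₁·(A₂·A₃)): 39×44 by 44×43 → 39×43, cost 39·44·43 = 73788; cumulative 121088; ((A₁·(A₂·A₃))·A₄): 39×43 by 43×12 → 39×12, cost 39·43·12 = 20124; cumulative 141212; (((A₁·(A₂·A₃))·A₄)·A₅): 39×12 by 12×37 → 39×37, cost 39·12·37 = 17316; cumulative 158528. Total 158528.
Difference: |64008 − 158528| = 94520.

94520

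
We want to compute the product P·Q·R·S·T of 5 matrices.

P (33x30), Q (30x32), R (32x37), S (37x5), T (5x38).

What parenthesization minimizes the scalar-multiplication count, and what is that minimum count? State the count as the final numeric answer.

21940

Adjacent pairs: PQ = 33·30·32 = 31680; QR = 30·32·37 = 35520; RS = 32·37·5 = 5920; ST = 37·5·38 = 7030.
Length 3: P..R: k=1: 0+35520+33·30·37=72150; k=2: 31680+0+33·32·37=70752 → min 70752 | Q..S: k=2: 0+5920+30·32·5=10720; k=3: 35520+0+30·37·5=41070 → min 10720 | R..T: k=3: 0+7030+32·37·38=52022; k=4: 5920+0+32·5·38=12000 → min 12000.
Length 4: P..S: k=1: 0+10720+33·30·5=15670; k=2: 31680+5920+33·32·5=42880; k=3: 70752+0+33·37·5=76857 → min 15670 | Q..T: k=2: 0+12000+30·32·38=48480; k=3: 35520+7030+30·37·38=84730; k=4: 10720+0+30·5·38=16420 → min 16420.
Length 5: P..T: k=1: 0+16420+33·30·38=54040; k=2: 31680+12000+33·32·38=83808; k=3: 70752+7030+33·37·38=124180; k=4: 15670+0+33·5·38=21940 → min 21940.
Optimal parenthesization: ((P·(Q·(R·S)))·T) with cost 21940.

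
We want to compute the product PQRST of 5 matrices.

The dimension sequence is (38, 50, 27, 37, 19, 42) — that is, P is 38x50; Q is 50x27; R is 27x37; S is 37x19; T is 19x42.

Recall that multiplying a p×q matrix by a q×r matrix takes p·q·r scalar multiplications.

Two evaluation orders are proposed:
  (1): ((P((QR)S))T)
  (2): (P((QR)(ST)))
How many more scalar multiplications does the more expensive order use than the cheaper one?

85452

Order (1) = ((P((QR)S))T): (QR): 50×27 by 27×37 → 50×37, cost 50·27·37 = 49950; ((QR)S): 50×37 by 37×19 → 50×19, cost 50·37·19 = 35150; cumulative 85100; (P((QR)S)): 38×50 by 50×19 → 38×19, cost 38·50·19 = 36100; cumulative 121200; ((P((QR)S))T): 38×19 by 19×42 → 38×42, cost 38·19·42 = 30324; cumulative 151524. Total 151524.
Order (2) = (P((QR)(ST))): (QR): 50×27 by 27×37 → 50×37, cost 50·27·37 = 49950; (ST): 37×19 by 19×42 → 37×42, cost 37·19·42 = 29526; ((QR)(ST)): 50×37 by 37×42 → 50×42, cost 50·37·42 = 77700; cumulative 157176; (P((QR)(ST))): 38×50 by 50×42 → 38×42, cost 38·50·42 = 79800; cumulative 236976. Total 236976.
Difference: |151524 − 236976| = 85452.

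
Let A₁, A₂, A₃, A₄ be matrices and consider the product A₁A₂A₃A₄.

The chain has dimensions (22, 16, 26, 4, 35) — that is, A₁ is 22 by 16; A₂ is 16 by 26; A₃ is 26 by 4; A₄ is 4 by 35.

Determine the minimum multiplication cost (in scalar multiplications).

6152

Adjacent pairs: A₁A₂ = 22·16·26 = 9152; A₂A₃ = 16·26·4 = 1664; A₃A₄ = 26·4·35 = 3640.
Length 3: A₁..A₃: k=1: 0+1664+22·16·4=3072; k=2: 9152+0+22·26·4=11440 → min 3072 | A₂..A₄: k=2: 0+3640+16·26·35=18200; k=3: 1664+0+16·4·35=3904 → min 3904.
Length 4: A₁..A₄: k=1: 0+3904+22·16·35=16224; k=2: 9152+3640+22·26·35=32812; k=3: 3072+0+22·4·35=6152 → min 6152.
Optimal order: ((A₁(A₂A₃))A₄) with cost 6152.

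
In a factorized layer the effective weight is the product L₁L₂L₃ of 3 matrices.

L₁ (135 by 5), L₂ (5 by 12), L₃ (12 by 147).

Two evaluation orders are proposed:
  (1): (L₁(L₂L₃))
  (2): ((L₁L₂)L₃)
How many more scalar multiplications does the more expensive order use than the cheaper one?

138195

Order (1) = (L₁(L₂L₃)): (L₂L₃): 5×12 by 12×147 → 5×147, cost 5·12·147 = 8820; (L₁(L₂L₃)): 135×5 by 5×147 → 135×147, cost 135·5·147 = 99225; cumulative 108045. Total 108045.
Order (2) = ((L₁L₂)L₃): (L₁L₂): 135×5 by 5×12 → 135×12, cost 135·5·12 = 8100; ((L₁L₂)L₃): 135×12 by 12×147 → 135×147, cost 135·12·147 = 238140; cumulative 246240. Total 246240.
Difference: |108045 − 246240| = 138195.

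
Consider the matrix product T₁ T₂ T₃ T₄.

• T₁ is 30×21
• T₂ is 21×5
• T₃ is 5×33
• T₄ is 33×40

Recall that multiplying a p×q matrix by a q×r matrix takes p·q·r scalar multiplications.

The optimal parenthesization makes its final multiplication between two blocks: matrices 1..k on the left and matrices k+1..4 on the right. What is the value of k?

Adjacent pairs: T₁T₂ = 30·21·5 = 3150; T₂T₃ = 21·5·33 = 3465; T₃T₄ = 5·33·40 = 6600.
Length 3: T₁..T₃: k=1: 0+3465+30·21·33=24255; k=2: 3150+0+30·5·33=8100 → min 8100 | T₂..T₄: k=2: 0+6600+21·5·40=10800; k=3: 3465+0+21·33·40=31185 → min 10800.
Top-level splits: k=1: (T₁..T₁)·(T₂..T₄) → 0+10800+30·21·40 = 36000; k=2: (T₁..T₂)·(T₃..T₄) → 3150+6600+30·5·40 = 15750; k=3: (T₁..T₃)·(T₄..T₄) → 8100+0+30·33·40 = 47700.
Best split is after T₂, i.e. k = 2.

2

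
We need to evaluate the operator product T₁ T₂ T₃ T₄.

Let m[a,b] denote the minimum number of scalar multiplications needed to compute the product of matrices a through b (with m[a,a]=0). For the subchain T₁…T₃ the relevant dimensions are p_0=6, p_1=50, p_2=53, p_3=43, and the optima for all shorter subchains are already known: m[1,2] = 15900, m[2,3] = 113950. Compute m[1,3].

m[1,3] = min over k∈[1,2] of m[1,k]+m[k+1,3]+p_{0}·p_k·p_{3}.
k=1: 0 + 113950 + 6·50·43 = 126850; k=2: 15900 + 0 + 6·53·43 = 29574.
Minimum: 29574 at k=2.

29574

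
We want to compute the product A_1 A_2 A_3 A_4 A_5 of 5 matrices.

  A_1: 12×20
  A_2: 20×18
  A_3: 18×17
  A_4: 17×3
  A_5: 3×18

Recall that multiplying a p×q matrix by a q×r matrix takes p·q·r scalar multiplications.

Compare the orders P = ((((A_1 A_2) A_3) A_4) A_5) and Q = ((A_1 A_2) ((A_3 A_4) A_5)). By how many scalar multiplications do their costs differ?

846

Order P = ((((A_1 A_2) A_3) A_4) A_5): (A_1 A_2): 12×20 by 20×18 → 12×18, cost 12·20·18 = 4320; ((A_1 A_2) A_3): 12×18 by 18×17 → 12×17, cost 12·18·17 = 3672; cumulative 7992; (((A_1 A_2) A_3) A_4): 12×17 by 17×3 → 12×3, cost 12·17·3 = 612; cumulative 8604; ((((A_1 A_2) A_3) A_4) A_5): 12×3 by 3×18 → 12×18, cost 12·3·18 = 648; cumulative 9252. Total 9252.
Order Q = ((A_1 A_2) ((A_3 A_4) A_5)): (A_1 A_2): 12×20 by 20×18 → 12×18, cost 12·20·18 = 4320; (A_3 A_4): 18×17 by 17×3 → 18×3, cost 18·17·3 = 918; ((A_3 A_4) A_5): 18×3 by 3×18 → 18×18, cost 18·3·18 = 972; cumulative 1890; ((A_1 A_2) ((A_3 A_4) A_5)): 12×18 by 18×18 → 12×18, cost 12·18·18 = 3888; cumulative 10098. Total 10098.
Difference: |9252 − 10098| = 846.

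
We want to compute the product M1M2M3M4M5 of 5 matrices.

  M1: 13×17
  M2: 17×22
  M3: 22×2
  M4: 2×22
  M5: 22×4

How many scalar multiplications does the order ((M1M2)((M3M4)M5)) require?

8910

(M1M2): 13×17 by 17×22 → 13×22, cost 13·17·22 = 4862
(M3M4): 22×2 by 2×22 → 22×22, cost 22·2·22 = 968
((M3M4)M5): 22×22 by 22×4 → 22×4, cost 22·22·4 = 1936; cumulative 2904
((M1M2)((M3M4)M5)): 13×22 by 22×4 → 13×4, cost 13·22·4 = 1144; cumulative 8910
Total: 8910 scalar multiplications.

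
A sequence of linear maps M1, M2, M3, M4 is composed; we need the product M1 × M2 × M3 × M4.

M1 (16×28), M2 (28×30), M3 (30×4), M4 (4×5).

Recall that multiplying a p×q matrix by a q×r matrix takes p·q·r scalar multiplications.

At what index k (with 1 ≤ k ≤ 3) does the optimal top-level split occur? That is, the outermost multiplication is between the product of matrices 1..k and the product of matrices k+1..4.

3

Adjacent pairs: M1M2 = 16·28·30 = 13440; M2M3 = 28·30·4 = 3360; M3M4 = 30·4·5 = 600.
Length 3: M1..M3: k=1: 0+3360+16·28·4=5152; k=2: 13440+0+16·30·4=15360 → min 5152 | M2..M4: k=2: 0+600+28·30·5=4800; k=3: 3360+0+28·4·5=3920 → min 3920.
Top-level splits: k=1: (M1..M1)·(M2..M4) → 0+3920+16·28·5 = 6160; k=2: (M1..M2)·(M3..M4) → 13440+600+16·30·5 = 16440; k=3: (M1..M3)·(M4..M4) → 5152+0+16·4·5 = 5472.
Best split is after M3, i.e. k = 3.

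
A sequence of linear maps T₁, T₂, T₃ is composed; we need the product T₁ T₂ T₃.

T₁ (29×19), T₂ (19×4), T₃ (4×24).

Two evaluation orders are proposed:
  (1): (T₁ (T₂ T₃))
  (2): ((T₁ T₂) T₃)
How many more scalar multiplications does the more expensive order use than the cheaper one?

10060

Order (1) = (T₁ (T₂ T₃)): (T₂ T₃): 19×4 by 4×24 → 19×24, cost 19·4·24 = 1824; (T₁ (T₂ T₃)): 29×19 by 19×24 → 29×24, cost 29·19·24 = 13224; cumulative 15048. Total 15048.
Order (2) = ((T₁ T₂) T₃): (T₁ T₂): 29×19 by 19×4 → 29×4, cost 29·19·4 = 2204; ((T₁ T₂) T₃): 29×4 by 4×24 → 29×24, cost 29·4·24 = 2784; cumulative 4988. Total 4988.
Difference: |15048 − 4988| = 10060.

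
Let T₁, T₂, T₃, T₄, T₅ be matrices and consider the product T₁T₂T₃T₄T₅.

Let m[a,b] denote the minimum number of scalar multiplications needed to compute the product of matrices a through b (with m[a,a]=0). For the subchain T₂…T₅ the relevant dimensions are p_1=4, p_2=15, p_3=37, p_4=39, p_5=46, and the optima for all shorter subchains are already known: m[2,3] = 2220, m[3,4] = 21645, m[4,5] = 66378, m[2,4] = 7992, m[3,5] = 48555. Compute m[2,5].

15168

m[2,5] = min over k∈[2,4] of m[2,k]+m[k+1,5]+p_{1}·p_k·p_{5}.
k=2: 0 + 48555 + 4·15·46 = 51315; k=3: 2220 + 66378 + 4·37·46 = 75406; k=4: 7992 + 0 + 4·39·46 = 15168.
Minimum: 15168 at k=4.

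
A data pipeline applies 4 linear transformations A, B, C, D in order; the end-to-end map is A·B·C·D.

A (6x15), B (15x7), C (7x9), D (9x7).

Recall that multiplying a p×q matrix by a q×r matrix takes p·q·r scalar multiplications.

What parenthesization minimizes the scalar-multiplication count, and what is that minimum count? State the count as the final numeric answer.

1365

Adjacent pairs: AB = 6·15·7 = 630; BC = 15·7·9 = 945; CD = 7·9·7 = 441.
Length 3: A..C: k=1: 0+945+6·15·9=1755; k=2: 630+0+6·7·9=1008 → min 1008 | B..D: k=2: 0+441+15·7·7=1176; k=3: 945+0+15·9·7=1890 → min 1176.
Length 4: A..D: k=1: 0+1176+6·15·7=1806; k=2: 630+441+6·7·7=1365; k=3: 1008+0+6·9·7=1386 → min 1365.
Optimal parenthesization: ((A·B)·(C·D)) with cost 1365.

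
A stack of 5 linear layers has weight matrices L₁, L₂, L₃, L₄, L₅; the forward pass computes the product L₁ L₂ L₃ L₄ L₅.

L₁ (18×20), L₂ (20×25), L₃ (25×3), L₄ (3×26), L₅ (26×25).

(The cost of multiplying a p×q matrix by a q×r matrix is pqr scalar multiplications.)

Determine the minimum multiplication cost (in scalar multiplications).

Adjacent pairs: L₁L₂ = 18·20·25 = 9000; L₂L₃ = 20·25·3 = 1500; L₃L₄ = 25·3·26 = 1950; L₄L₅ = 3·26·25 = 1950.
Length 3: L₁..L₃: k=1: 0+1500+18·20·3=2580; k=2: 9000+0+18·25·3=10350 → min 2580 | L₂..L₄: k=2: 0+1950+20·25·26=14950; k=3: 1500+0+20·3·26=3060 → min 3060 | L₃..L₅: k=3: 0+1950+25·3·25=3825; k=4: 1950+0+25·26·25=18200 → min 3825.
Length 4: L₁..L₄: k=1: 0+3060+18·20·26=12420; k=2: 9000+1950+18·25·26=22650; k=3: 2580+0+18·3·26=3984 → min 3984 | L₂..L₅: k=2: 0+3825+20·25·25=16325; k=3: 1500+1950+20·3·25=4950; k=4: 3060+0+20·26·25=16060 → min 4950.
Length 5: L₁..L₅: k=1: 0+4950+18·20·25=13950; k=2: 9000+3825+18·25·25=24075; k=3: 2580+1950+18·3·25=5880; k=4: 3984+0+18·26·25=15684 → min 5880.
Optimal order: ((L₁ (L₂ L₃)) (L₄ L₅)) with cost 5880.

5880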